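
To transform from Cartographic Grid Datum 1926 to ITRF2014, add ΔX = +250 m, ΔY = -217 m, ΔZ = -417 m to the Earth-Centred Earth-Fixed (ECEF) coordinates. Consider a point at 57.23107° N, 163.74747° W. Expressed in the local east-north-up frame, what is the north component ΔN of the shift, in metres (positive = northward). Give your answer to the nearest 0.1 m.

ΔN = -75.0 m

The local north axis is (−sin φ cos λ, −sin φ sin λ, cos φ), giving ΔN = 201.814 − 51.067 − 225.702 = -74.96 m.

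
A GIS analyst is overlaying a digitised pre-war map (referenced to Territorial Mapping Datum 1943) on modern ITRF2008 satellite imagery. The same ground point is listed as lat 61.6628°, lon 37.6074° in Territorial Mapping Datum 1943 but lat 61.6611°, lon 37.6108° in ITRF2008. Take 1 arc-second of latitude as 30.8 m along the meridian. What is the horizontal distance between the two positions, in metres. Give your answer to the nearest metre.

260 m

Δφ = 61.6611° − 61.6628° = -0.0017°; Δλ = 37.6108° − 37.6074° = +0.0034°.
1° of latitude = 3600 × 30.80 = 110880 m.
ΔN = Δφ × 110880 = -188.5 m; ΔE = Δλ × 110880 × cos(61.6628°) = +0.0034 × 110880 × 0.474660 = 178.9 m.
Distance = √(ΔE² + ΔN²) = √(178.9² + (-188.5)²) = 259.9 m.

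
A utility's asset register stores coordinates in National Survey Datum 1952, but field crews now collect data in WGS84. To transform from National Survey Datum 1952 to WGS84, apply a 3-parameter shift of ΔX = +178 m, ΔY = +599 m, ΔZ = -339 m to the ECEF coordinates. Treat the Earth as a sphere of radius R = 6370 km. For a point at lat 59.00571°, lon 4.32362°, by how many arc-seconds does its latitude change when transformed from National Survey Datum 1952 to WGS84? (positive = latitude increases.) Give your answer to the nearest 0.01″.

Δφ = -11.83″

sin φ = 0.857219, cos φ = 0.514953, sin λ = 0.075390, cos λ = 0.997154.
North component: ΔN = −sin φ cos λ·ΔX − sin φ sin λ·ΔY + cos φ·ΔZ = −(0.857219)(0.997154)(178) − (0.857219)(0.075390)(599) + (0.514953)(-339) = -365.43 m.
1° of latitude spans πR/180 = 111177 m, so Δφ = -365.43 / 111177 × 3600 = -11.833″.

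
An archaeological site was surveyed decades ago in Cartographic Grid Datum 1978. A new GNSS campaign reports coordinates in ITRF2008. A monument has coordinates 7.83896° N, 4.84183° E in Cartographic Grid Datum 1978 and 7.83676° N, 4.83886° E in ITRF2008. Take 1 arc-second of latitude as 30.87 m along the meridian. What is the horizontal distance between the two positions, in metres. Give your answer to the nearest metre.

408 m

Δφ = 7.83676° − 7.83896° = -0.00220°; Δλ = 4.83886° − 4.84183° = -0.00297°.
1° of latitude = 3600 × 30.87 = 111132 m.
ΔN = Δφ × 111132 = -244.5 m; ΔE = Δλ × 111132 × cos(7.83896°) = -0.00297 × 111132 × 0.990655 = -327.0 m.
Distance = √(ΔE² + ΔN²) = √((-327.0)² + (-244.5)²) = 408.3 m.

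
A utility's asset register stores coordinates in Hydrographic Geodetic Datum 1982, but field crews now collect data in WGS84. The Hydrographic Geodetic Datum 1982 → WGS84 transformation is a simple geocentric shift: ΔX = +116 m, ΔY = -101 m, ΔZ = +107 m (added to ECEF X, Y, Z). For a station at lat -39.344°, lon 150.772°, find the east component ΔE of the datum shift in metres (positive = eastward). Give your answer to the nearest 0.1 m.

ΔE = 31.5 m

The local east axis at (φ, λ) is (−sin λ, cos λ, 0), so ΔE = −sin(150.772°)·116 + cos(150.772°)·(-101) = 31.50 m.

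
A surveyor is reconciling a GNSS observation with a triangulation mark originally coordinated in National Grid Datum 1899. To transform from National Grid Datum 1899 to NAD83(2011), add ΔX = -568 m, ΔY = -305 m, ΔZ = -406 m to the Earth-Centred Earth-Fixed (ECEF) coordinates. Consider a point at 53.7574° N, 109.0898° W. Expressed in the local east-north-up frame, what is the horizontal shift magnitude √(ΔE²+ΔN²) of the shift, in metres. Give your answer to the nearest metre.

760 m

The local east axis at (φ, λ) is (−sin λ, cos λ, 0), so ΔE = −sin(-109.0898°)·(-568) + cos(-109.0898°)·(-305) = -437.01 m.
The local north axis is (−sin φ cos λ, −sin φ sin λ, cos φ), giving ΔN = -149.823 − 232.461 − 240.029 = -622.31 m.
Horizontal magnitude = √(ΔE² + ΔN²) = √((-437.01)² + (-622.31)²) = 760.43 m.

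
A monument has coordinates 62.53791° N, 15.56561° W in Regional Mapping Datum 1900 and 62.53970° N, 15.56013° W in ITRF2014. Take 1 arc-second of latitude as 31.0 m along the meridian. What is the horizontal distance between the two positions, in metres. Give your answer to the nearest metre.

346 m

Δφ = 62.53970° − 62.53791° = +0.00179°; Δλ = -15.56013° − -15.56561° = +0.00548°.
1° of latitude = 3600 × 31.00 = 111600 m.
ΔN = Δφ × 111600 = 199.8 m; ΔE = Δλ × 111600 × cos(62.53791°) = +0.00548 × 111600 × 0.461162 = 282.0 m.
Distance = √(ΔE² + ΔN²) = √(282.0² + 199.8²) = 345.6 m.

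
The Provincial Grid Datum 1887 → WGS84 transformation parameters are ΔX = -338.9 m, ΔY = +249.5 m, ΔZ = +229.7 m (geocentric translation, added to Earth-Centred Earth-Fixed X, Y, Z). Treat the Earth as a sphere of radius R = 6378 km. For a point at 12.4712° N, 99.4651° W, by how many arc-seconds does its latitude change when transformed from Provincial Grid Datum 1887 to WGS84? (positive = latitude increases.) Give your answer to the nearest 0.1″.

sin φ = 0.215949, cos φ = 0.976405, sin λ = -0.986386, cos λ = -0.164447.
North component: ΔN = −sin φ cos λ·ΔX − sin φ sin λ·ΔY + cos φ·ΔZ = −(0.215949)(-0.164447)(-338.9) − (0.215949)(-0.986386)(249.5) + (0.976405)(229.7) = 265.39 m.
1° of latitude spans πR/180 = 111317 m, so Δφ = 265.39 / 111317 × 3600 = 8.583″.

Δφ = 8.6″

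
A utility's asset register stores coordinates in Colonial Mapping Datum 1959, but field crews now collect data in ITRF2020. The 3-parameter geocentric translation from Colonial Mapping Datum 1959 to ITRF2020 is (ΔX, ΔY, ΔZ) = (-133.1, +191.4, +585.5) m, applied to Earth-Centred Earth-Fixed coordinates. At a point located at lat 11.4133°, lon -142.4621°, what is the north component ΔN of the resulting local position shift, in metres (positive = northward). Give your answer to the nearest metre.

ΔN = 576 m

At φ = 11.4133°, λ = -142.4621°: sin φ = 0.197885, cos φ = 0.980225, sin λ = -0.609286, cos λ = -0.792950.
ΔN = −sin φ cos λ·ΔX − sin φ sin λ·ΔY + cos φ·ΔZ = −(0.197885)(-0.792950)(-133.1) − (0.197885)(-0.609286)(191.4) + (0.980225)(585.5) = 576.11 m.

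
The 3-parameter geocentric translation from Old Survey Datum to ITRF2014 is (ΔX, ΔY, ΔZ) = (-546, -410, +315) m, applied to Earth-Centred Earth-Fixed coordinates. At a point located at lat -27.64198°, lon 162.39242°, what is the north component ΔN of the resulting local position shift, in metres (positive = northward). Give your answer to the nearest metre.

ΔN = 463 m

At φ = -27.64198°, λ = 162.39242°: sin φ = -0.463945, cos φ = 0.885864, sin λ = 0.302496, cos λ = -0.953151.
ΔN = −sin φ cos λ·ΔX − sin φ sin λ·ΔY + cos φ·ΔZ = −(-0.463945)(-0.953151)(-546) − (-0.463945)(0.302496)(-410) + (0.885864)(315) = 462.95 m.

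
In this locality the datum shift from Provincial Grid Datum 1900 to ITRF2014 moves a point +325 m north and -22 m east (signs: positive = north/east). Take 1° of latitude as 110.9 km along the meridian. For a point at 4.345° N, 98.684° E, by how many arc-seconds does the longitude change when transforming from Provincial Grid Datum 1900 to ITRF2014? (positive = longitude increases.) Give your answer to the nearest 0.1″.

Δλ = -0.7″

At latitude 4.345°, cos φ = 0.997126.
1° of longitude at this latitude = 110.9 × cos φ = 110.58 km, so Δλ = -22.0 / 110581.3 = -0.0001989° = -0.716″.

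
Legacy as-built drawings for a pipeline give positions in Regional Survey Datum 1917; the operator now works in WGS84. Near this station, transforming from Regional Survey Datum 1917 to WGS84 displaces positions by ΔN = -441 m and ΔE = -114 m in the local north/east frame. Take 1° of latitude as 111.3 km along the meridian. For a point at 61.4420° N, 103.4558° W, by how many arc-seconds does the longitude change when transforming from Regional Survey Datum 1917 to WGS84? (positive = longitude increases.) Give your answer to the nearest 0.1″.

Δλ = -7.7″

At latitude 61.4420°, cos φ = 0.478048.
1° of longitude at this latitude = 111.3 × cos φ = 53.21 km, so Δλ = -114.0 / 53206.8 = -0.0021426° = -7.713″.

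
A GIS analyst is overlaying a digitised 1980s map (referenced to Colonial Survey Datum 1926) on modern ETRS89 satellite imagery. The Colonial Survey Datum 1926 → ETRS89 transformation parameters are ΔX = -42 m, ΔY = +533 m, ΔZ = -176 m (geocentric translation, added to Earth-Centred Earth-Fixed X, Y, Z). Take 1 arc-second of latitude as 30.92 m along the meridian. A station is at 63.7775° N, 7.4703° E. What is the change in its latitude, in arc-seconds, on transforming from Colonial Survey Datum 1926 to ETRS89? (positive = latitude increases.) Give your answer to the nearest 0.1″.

Δφ = -3.3″

sin φ = 0.897085, cos φ = 0.441858, sin λ = 0.130012, cos λ = 0.991512.
North component: ΔN = −sin φ cos λ·ΔX − sin φ sin λ·ΔY + cos φ·ΔZ = −(0.897085)(0.991512)(-42) − (0.897085)(0.130012)(533) + (0.441858)(-176) = -102.57 m.
1° of latitude spans 3600 × 30.92 = 111312 m, so Δφ = -102.57 / 111312 × 3600 = -3.317″.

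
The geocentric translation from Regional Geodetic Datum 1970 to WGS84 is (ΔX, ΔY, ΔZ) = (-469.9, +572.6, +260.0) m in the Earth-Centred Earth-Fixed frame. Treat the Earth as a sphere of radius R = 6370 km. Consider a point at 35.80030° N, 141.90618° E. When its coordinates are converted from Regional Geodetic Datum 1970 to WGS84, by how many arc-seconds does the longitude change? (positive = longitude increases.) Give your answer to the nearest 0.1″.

Δλ = -6.4″

sin φ = 0.584962, cos φ = 0.811061, sin λ = 0.616951, cos λ = -0.787002.
East component: ΔE = −sin λ·ΔX + cos λ·ΔY = −(0.616951)(-469.9) + (-0.787002)(572.6) = -160.73 m.
1° of latitude spans πR/180 = 111177 m; at latitude φ, 1° of longitude spans that × cos φ = 90171.7 m, so Δλ = -160.73 / 90171.7 × 3600 = -6.417″.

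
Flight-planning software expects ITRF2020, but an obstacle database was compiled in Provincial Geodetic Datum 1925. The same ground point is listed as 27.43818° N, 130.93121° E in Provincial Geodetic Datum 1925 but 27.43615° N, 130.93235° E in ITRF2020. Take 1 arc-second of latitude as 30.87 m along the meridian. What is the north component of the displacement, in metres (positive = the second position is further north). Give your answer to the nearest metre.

Δφ = 27.43615° − 27.43818° = -0.00203°; Δλ = 130.93235° − 130.93121° = +0.00114°.
1° of latitude = 3600 × 30.87 = 111132 m.
ΔN = Δφ × 111132 = -225.6 m; ΔE = Δλ × 111132 × cos(27.43818°) = +0.00114 × 111132 × 0.887509 = 112.4 m.

ΔN = -226 m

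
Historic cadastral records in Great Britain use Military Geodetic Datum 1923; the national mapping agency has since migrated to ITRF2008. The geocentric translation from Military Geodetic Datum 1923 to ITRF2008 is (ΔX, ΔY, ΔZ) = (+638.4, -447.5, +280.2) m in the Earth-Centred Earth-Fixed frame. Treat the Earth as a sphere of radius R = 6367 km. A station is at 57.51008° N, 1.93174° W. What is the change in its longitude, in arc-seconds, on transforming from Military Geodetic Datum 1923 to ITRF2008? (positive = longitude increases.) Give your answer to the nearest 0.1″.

Δλ = -25.7″

sin φ = 0.843486, cos φ = 0.537151, sin λ = -0.033709, cos λ = 0.999432.
East component: ΔE = −sin λ·ΔX + cos λ·ΔY = −(-0.033709)(638.4) + (0.999432)(-447.5) = -425.73 m.
1° of latitude spans πR/180 = 111125 m; at latitude φ, 1° of longitude spans that × cos φ = 59691.0 m, so Δλ = -425.73 / 59691.0 × 3600 = -25.676″.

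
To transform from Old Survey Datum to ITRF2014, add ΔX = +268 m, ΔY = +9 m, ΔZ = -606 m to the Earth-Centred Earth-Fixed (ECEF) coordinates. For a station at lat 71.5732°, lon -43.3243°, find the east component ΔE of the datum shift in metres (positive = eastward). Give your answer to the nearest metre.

ΔE = 190 m

At φ = 71.5732°, λ = -43.3243°: sin φ = 0.948728, cos φ = 0.316093, sin λ = -0.686127, cos λ = 0.727482.
ΔE = −sin λ·ΔX + cos λ·ΔY = −(-0.686127)·(268) + (0.727482)·(9) = 190.43 m.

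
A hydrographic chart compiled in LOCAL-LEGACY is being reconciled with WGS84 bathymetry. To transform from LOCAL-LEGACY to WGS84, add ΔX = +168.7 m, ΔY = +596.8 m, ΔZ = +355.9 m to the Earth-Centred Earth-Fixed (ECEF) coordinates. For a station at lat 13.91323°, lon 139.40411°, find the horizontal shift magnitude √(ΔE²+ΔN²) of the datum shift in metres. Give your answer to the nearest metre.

630 m

At φ = 13.91323°, λ = 139.40411°: sin φ = 0.240452, cos φ = 0.970661, sin λ = 0.650720, cos λ = -0.759318.
ΔE = −sin λ·ΔX + cos λ·ΔY = −(0.650720)·(168.7) + (-0.759318)·(596.8) = -562.94 m.
ΔN = −sin φ cos λ·ΔX − sin φ sin λ·ΔY + cos φ·ΔZ = −(0.240452)(-0.759318)(168.7) − (0.240452)(0.650720)(596.8) + (0.970661)(355.9) = 282.88 m.
Horizontal magnitude = √(ΔE² + ΔN²) = √((-562.94)² + 282.88²) = 630.02 m.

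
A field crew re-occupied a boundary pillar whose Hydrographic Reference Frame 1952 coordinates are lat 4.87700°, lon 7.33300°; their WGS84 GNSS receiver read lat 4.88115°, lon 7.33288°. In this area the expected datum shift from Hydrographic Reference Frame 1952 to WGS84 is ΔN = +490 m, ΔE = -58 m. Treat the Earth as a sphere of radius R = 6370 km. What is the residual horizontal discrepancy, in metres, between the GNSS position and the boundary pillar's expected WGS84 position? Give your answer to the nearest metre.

Observed coordinate differences: Δφ = +0.00415°, Δλ = -0.00012°.
Converting to metres (1° lat = 111177 m, cos φ = 0.996380): observed ΔN = 461.4 m, observed ΔE = -13.3 m.
Subtracting the expected shift leaves a residual of 461.4 − (490) = -28.6 m north and -13.3 − (-58) = 44.7 m east.
Residual distance = √((-28.6)² + 44.7²) = 53.1 m.

53 m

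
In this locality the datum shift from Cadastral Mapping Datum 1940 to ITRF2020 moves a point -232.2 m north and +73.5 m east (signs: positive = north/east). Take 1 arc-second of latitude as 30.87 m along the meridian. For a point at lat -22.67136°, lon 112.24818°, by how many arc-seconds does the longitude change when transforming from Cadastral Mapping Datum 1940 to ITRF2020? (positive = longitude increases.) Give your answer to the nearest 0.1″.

At latitude -22.67136°, cos φ = 0.922731.
1″ of longitude at this latitude = 30.87 × cos φ = 28.4847 m, so Δλ = 73.5 / 28.4847 = 2.580″.

Δλ = 2.6″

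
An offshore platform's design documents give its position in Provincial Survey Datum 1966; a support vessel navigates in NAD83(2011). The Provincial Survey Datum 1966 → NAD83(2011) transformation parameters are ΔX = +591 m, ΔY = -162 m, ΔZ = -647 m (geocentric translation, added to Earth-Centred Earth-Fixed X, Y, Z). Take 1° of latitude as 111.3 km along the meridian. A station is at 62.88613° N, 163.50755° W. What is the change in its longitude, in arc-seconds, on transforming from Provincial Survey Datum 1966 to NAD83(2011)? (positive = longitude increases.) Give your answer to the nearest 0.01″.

sin φ = 0.890103, cos φ = 0.455760, sin λ = -0.283889, cos λ = -0.958857.
East component: ΔE = −sin λ·ΔX + cos λ·ΔY = −(-0.283889)(591) + (-0.958857)(-162) = 323.11 m.
1° of latitude spans 111300 m; at latitude φ, 1° of longitude spans that × cos φ = 50726.1 m, so Δλ = 323.11 / 50726.1 × 3600 = 22.931″.

Δλ = 22.93″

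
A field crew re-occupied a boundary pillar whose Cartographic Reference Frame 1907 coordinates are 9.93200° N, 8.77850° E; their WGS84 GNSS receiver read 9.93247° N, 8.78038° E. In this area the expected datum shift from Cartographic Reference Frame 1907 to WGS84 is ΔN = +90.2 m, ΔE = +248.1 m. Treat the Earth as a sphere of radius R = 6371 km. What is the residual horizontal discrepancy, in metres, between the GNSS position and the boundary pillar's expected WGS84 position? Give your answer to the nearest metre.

Observed coordinate differences: Δφ = +0.00047°, Δλ = +0.00188°.
Converting to metres (1° lat = 111195 m, cos φ = 0.985013): observed ΔN = 52.3 m, observed ΔE = 205.9 m.
Subtracting the expected shift leaves a residual of 52.3 − (90.2) = -37.9 m north and 205.9 − (248.1) = -42.2 m east.
Residual distance = √((-37.9)² + (-42.2)²) = 56.7 m.

57 m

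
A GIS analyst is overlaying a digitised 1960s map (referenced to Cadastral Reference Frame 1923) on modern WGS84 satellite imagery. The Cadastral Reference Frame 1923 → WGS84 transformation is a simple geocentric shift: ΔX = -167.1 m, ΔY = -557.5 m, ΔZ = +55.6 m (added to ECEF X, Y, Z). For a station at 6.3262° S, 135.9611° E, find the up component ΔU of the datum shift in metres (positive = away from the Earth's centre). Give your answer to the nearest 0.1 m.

ΔU = -271.9 m

At φ = -6.3262°, λ = 135.9611°: sin φ = -0.110189, cos φ = 0.993911, sin λ = 0.695147, cos λ = -0.718868.
ΔU = cos φ cos λ·ΔX + cos φ sin λ·ΔY + sin φ·ΔZ = (0.993911)(-0.718868)(-167.1) + (0.993911)(0.695147)(-557.5) + (-0.110189)(55.6) = -271.92 m.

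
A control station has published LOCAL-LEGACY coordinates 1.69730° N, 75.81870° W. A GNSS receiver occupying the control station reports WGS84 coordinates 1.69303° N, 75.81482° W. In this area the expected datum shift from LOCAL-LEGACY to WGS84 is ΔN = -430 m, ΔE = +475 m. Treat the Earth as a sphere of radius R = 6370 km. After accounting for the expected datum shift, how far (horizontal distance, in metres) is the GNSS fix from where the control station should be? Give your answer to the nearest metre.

Observed coordinate differences: Δφ = -0.00427°, Δλ = +0.00388°.
Converting to metres (1° lat = 111177 m, cos φ = 0.999561): observed ΔN = -474.7 m, observed ΔE = 431.2 m.
Subtracting the expected shift leaves a residual of -474.7 − (-430) = -44.7 m north and 431.2 − (475) = -43.8 m east.
Residual distance = √((-44.7)² + (-43.8)²) = 62.6 m.

63 m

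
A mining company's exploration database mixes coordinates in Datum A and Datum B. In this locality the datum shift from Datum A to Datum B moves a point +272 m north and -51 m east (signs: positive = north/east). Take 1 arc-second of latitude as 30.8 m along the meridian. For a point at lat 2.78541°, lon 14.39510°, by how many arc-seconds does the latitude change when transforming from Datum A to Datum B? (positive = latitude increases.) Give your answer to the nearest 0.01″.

Δφ = 8.83″

1″ of latitude = 30.80 m, so Δφ = 272.0 / 30.80 = 8.831″.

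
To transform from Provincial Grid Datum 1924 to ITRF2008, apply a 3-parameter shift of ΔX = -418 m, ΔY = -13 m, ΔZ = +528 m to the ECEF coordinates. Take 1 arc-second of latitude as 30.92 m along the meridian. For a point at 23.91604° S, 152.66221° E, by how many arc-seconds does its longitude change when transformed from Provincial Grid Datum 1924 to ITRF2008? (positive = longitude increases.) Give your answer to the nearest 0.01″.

Δλ = 7.20″

sin φ = -0.405398, cos φ = 0.914140, sin λ = 0.459236, cos λ = -0.888315.
East component: ΔE = −sin λ·ΔX + cos λ·ΔY = −(0.459236)(-418) + (-0.888315)(-13) = 203.51 m.
1° of latitude spans 3600 × 30.92 = 111312 m; at latitude φ, 1° of longitude spans that × cos φ = 101754.8 m, so Δλ = 203.51 / 101754.8 × 3600 = 7.200″.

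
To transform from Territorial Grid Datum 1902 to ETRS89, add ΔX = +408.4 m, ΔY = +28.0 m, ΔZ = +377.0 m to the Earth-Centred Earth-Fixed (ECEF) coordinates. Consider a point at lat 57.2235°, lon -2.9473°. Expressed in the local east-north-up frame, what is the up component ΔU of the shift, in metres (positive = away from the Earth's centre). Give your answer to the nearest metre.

ΔU = 537 m

At φ = 57.2235°, λ = -2.9473°: sin φ = 0.840789, cos φ = 0.541363, sin λ = -0.051417, cos λ = 0.998677.
ΔU = cos φ cos λ·ΔX + cos φ sin λ·ΔY + sin φ·ΔZ = (0.541363)(0.998677)(408.4) + (0.541363)(-0.051417)(28.0) + (0.840789)(377.0) = 537.00 m.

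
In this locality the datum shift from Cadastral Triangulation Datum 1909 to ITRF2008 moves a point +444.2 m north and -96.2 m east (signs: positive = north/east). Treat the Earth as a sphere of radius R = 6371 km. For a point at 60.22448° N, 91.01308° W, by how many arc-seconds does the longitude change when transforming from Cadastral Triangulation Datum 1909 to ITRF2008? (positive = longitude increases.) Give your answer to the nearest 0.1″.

Δλ = -6.3″

At latitude 60.22448°, cos φ = 0.496603.
One radian of longitude at latitude φ spans R cos φ, so Δλ = ΔE / (R cos φ) = -96.2 / (6371000 × 0.496603) = -3.0406e-05 rad = -6.272″.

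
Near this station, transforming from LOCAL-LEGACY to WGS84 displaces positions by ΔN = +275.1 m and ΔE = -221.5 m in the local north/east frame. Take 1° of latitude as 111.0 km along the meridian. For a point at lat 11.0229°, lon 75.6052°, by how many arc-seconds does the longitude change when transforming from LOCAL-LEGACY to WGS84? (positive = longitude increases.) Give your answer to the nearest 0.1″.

Δλ = -7.3″

At latitude 11.0229°, cos φ = 0.981551.
1° of longitude at this latitude = 111.0 × cos φ = 108.95 km, so Δλ = -221.5 / 108952.1 = -0.0020330° = -7.319″.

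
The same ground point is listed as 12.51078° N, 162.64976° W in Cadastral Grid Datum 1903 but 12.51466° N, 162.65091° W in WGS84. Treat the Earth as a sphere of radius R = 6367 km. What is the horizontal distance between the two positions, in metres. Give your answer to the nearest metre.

449 m

Δφ = 12.51466° − 12.51078° = +0.00388°; Δλ = -162.65091° − -162.64976° = -0.00115°.
1° along a meridian = πR/180 = 111125 m.
ΔN = Δφ × 111125 = 431.2 m; ΔE = Δλ × 111125 × cos(12.51078°) = -0.00115 × 111125 × 0.976255 = -124.8 m.
Distance = √(ΔE² + ΔN²) = √((-124.8)² + 431.2²) = 448.9 m.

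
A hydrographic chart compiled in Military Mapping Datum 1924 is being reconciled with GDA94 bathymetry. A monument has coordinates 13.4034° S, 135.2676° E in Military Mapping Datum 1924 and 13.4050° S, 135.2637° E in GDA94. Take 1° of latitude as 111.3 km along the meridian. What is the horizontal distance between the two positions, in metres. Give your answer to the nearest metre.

458 m

Δφ = -13.4050° − -13.4034° = -0.0016°; Δλ = 135.2637° − 135.2676° = -0.0039°.
ΔN = Δφ × 111300 = -178.1 m; ΔE = Δλ × 111300 × cos(-13.4034°) = -0.0039 × 111300 × 0.972762 = -422.2 m.
Distance = √(ΔE² + ΔN²) = √((-422.2)² + (-178.1)²) = 458.3 m.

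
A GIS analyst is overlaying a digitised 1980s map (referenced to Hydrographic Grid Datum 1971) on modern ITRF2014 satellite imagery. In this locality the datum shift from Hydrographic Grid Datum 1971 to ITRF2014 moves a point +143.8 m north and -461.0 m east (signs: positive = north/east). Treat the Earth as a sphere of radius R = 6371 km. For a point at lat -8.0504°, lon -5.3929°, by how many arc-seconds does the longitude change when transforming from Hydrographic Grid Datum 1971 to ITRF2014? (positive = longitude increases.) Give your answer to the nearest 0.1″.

At latitude -8.0504°, cos φ = 0.990145.
One radian of longitude at latitude φ spans R cos φ, so Δλ = ΔE / (R cos φ) = -461.0 / (6371000 × 0.990145) = -7.3079e-05 rad = -15.074″.

Δλ = -15.1″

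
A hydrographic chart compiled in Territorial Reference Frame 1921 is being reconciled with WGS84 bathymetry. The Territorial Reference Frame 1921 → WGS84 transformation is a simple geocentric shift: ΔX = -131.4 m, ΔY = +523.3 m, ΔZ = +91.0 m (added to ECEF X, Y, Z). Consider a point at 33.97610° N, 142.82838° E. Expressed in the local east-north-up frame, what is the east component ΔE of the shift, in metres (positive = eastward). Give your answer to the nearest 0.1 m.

ΔE = -337.6 m

The local east axis at (φ, λ) is (−sin λ, cos λ, 0), so ΔE = −sin(142.82838°)·(-131.4) + cos(142.82838°)·523.3 = -337.59 m.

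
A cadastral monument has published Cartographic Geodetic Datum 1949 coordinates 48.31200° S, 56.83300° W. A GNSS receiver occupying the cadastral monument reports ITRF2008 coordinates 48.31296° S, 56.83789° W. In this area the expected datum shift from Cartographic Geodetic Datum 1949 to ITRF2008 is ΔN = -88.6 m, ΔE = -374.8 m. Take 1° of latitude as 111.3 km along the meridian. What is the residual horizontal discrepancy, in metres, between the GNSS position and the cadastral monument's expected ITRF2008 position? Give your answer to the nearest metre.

22 m

Observed coordinate differences: Δφ = -0.00096°, Δλ = -0.00489°.
Converting to metres (1° lat = 111300 m, cos φ = 0.665074): observed ΔN = -106.8 m, observed ΔE = -362.0 m.
Subtracting the expected shift leaves a residual of -106.8 − (-88.6) = -18.2 m north and -362.0 − (-374.8) = 12.8 m east.
Residual distance = √((-18.2)² + 12.8²) = 22.3 m.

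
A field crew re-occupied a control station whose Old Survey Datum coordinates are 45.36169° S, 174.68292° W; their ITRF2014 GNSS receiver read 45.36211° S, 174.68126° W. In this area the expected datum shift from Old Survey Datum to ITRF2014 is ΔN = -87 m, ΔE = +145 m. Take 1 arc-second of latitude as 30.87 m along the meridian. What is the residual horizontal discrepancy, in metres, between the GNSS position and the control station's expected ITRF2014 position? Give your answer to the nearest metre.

Observed coordinate differences: Δφ = -0.00042°, Δλ = +0.00166°.
Converting to metres (1° lat = 111132 m, cos φ = 0.702629): observed ΔN = -46.7 m, observed ΔE = 129.6 m.
Subtracting the expected shift leaves a residual of -46.7 − (-87) = 40.3 m north and 129.6 − (145) = -15.4 m east.
Residual distance = √(40.3² + (-15.4)²) = 43.2 m.

43 m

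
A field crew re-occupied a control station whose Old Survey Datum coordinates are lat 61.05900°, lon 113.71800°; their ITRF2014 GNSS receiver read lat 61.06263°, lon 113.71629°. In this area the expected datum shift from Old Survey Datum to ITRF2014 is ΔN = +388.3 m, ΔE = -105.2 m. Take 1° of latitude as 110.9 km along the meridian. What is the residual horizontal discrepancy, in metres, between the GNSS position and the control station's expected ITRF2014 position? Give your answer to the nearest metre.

20 m

Observed coordinate differences: Δφ = +0.00363°, Δλ = -0.00171°.
Converting to metres (1° lat = 110900 m, cos φ = 0.483909): observed ΔN = 402.6 m, observed ΔE = -91.8 m.
Subtracting the expected shift leaves a residual of 402.6 − (388.3) = 14.3 m north and -91.8 − (-105.2) = 13.4 m east.
Residual distance = √(14.3² + 13.4²) = 19.6 m.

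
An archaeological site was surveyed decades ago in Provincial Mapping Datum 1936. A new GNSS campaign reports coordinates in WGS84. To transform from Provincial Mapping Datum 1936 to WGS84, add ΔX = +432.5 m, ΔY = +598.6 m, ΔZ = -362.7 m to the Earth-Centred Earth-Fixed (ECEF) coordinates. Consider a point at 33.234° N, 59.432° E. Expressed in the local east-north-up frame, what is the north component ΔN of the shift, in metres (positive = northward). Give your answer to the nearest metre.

ΔN = -706 m

At φ = 33.234°, λ = 59.432°: sin φ = 0.548060, cos φ = 0.836439, sin λ = 0.861026, cos λ = 0.508561.
ΔN = −sin φ cos λ·ΔX − sin φ sin λ·ΔY + cos φ·ΔZ = −(0.548060)(0.508561)(432.5) − (0.548060)(0.861026)(598.6) + (0.836439)(-362.7) = -706.40 m.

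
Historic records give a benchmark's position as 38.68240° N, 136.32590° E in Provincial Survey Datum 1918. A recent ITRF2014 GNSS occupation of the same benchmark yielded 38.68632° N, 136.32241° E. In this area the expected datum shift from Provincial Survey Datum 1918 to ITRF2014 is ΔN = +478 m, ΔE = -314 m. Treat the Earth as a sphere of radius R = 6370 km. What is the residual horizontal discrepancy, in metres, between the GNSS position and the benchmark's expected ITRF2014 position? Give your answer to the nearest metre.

44 m

Observed coordinate differences: Δφ = +0.00392°, Δλ = -0.00349°.
Converting to metres (1° lat = 111177 m, cos φ = 0.780622): observed ΔN = 435.8 m, observed ΔE = -302.9 m.
Subtracting the expected shift leaves a residual of 435.8 − (478) = -42.2 m north and -302.9 − (-314) = 11.1 m east.
Residual distance = √((-42.2)² + 11.1²) = 43.6 m.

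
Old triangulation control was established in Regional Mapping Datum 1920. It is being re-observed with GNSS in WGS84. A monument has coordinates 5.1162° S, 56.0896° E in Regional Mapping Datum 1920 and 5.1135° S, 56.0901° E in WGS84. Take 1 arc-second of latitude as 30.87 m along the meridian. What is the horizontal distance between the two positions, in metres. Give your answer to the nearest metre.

305 m

Δφ = -5.1135° − -5.1162° = +0.0027°; Δλ = 56.0901° − 56.0896° = +0.0005°.
1° of latitude = 3600 × 30.87 = 111132 m.
ΔN = Δφ × 111132 = 300.1 m; ΔE = Δλ × 111132 × cos(-5.1162°) = +0.0005 × 111132 × 0.996016 = 55.3 m.
Distance = √(ΔE² + ΔN²) = √(55.3² + 300.1²) = 305.1 m.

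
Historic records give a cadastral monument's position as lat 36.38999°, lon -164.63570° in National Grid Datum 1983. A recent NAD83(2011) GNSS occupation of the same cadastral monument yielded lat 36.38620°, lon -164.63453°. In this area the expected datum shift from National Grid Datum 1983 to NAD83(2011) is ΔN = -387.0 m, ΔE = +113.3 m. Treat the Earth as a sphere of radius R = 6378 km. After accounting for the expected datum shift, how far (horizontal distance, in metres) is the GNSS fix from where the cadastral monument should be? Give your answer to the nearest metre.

36 m

Observed coordinate differences: Δφ = -0.00379°, Δλ = +0.00117°.
Converting to metres (1° lat = 111317 m, cos φ = 0.804997): observed ΔN = -421.9 m, observed ΔE = 104.8 m.
Subtracting the expected shift leaves a residual of -421.9 − (-387.0) = -34.9 m north and 104.8 − (113.3) = -8.5 m east.
Residual distance = √((-34.9)² + (-8.5)²) = 35.9 m.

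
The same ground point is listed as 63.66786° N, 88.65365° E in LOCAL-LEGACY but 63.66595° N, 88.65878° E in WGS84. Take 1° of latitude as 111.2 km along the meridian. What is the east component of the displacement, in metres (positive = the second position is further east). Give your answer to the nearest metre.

ΔE = 253 m

Δφ = 63.66595° − 63.66786° = -0.00191°; Δλ = 88.65878° − 88.65365° = +0.00513°.
ΔN = Δφ × 111200 = -212.4 m; ΔE = Δλ × 111200 × cos(63.66786°) = +0.00513 × 111200 × 0.443574 = 253.0 m.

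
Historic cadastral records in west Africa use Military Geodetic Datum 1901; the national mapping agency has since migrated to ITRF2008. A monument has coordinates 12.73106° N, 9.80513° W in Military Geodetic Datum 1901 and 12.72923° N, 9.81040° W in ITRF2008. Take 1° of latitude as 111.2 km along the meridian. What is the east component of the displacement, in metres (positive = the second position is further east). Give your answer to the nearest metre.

Δφ = 12.72923° − 12.73106° = -0.00183°; Δλ = -9.81040° − -9.80513° = -0.00527°.
ΔN = Δφ × 111200 = -203.5 m; ΔE = Δλ × 111200 × cos(12.73106°) = -0.00527 × 111200 × 0.975415 = -571.6 m.

ΔE = -572 m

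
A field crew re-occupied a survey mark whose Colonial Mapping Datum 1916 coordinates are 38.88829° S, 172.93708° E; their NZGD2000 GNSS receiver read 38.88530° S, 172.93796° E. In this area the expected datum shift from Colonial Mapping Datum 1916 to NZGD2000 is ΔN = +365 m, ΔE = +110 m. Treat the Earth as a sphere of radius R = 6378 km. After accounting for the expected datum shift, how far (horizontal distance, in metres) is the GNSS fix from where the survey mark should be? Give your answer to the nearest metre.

Observed coordinate differences: Δφ = +0.00299°, Δλ = +0.00088°.
Converting to metres (1° lat = 111317 m, cos φ = 0.778371): observed ΔN = 332.8 m, observed ΔE = 76.2 m.
Subtracting the expected shift leaves a residual of 332.8 − (365) = -32.2 m north and 76.2 − (110) = -33.8 m east.
Residual distance = √((-32.2)² + (-33.8)²) = 46.6 m.

47 m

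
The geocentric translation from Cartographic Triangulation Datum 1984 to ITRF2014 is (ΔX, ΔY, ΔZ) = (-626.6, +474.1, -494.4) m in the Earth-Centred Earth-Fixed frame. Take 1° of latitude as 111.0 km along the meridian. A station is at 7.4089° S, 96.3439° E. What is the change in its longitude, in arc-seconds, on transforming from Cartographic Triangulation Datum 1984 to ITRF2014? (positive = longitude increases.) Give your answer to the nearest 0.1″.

Δλ = 18.7″

sin φ = -0.128950, cos φ = 0.991651, sin λ = 0.993877, cos λ = -0.110496.
East component: ΔE = −sin λ·ΔX + cos λ·ΔY = −(0.993877)(-626.6) + (-0.110496)(474.1) = 570.38 m.
1° of latitude spans 111000 m; at latitude φ, 1° of longitude spans that × cos φ = 110073.3 m, so Δλ = 570.38 / 110073.3 × 3600 = 18.654″.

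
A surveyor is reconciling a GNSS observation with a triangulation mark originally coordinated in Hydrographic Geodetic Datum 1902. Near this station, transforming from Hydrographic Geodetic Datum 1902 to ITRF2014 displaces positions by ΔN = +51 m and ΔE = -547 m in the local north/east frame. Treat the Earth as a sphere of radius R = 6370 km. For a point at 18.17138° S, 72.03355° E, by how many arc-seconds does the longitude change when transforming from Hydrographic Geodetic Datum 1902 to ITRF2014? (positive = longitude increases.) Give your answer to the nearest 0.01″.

Δλ = -18.64″

At latitude -18.17138°, cos φ = 0.950128.
One radian of longitude at latitude φ spans R cos φ, so Δλ = ΔE / (R cos φ) = -547.0 / (6370000 × 0.950128) = -9.0379e-05 rad = -18.642″.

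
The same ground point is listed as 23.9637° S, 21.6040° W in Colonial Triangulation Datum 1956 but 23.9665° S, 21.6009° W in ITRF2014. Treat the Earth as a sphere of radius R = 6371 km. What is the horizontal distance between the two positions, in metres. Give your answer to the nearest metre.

443 m

Δφ = -23.9665° − -23.9637° = -0.0028°; Δλ = -21.6009° − -21.6040° = +0.0031°.
1° along a meridian = πR/180 = 111195 m.
ΔN = Δφ × 111195 = -311.3 m; ΔE = Δλ × 111195 × cos(-23.9637°) = +0.0031 × 111195 × 0.913803 = 315.0 m.
Distance = √(ΔE² + ΔN²) = √(315.0² + (-311.3)²) = 442.9 m.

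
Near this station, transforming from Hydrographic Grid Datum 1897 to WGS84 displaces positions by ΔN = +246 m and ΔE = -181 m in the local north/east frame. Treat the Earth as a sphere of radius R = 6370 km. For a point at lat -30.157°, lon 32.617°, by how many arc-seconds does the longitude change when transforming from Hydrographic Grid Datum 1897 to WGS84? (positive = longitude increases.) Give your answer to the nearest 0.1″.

At latitude -30.157°, cos φ = 0.864652.
One radian of longitude at latitude φ spans R cos φ, so Δλ = ΔE / (R cos φ) = -181.0 / (6370000 × 0.864652) = -3.2862e-05 rad = -6.778″.

Δλ = -6.8″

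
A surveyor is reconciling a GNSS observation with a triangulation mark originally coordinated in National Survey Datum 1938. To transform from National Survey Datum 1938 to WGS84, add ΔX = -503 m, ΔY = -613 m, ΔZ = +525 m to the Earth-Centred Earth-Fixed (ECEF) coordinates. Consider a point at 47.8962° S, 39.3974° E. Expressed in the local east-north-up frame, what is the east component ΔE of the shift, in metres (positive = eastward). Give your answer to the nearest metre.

At φ = -47.8962°, λ = 39.3974°: sin φ = -0.741931, cos φ = 0.670476, sin λ = 0.634695, cos λ = 0.772762.
ΔE = −sin λ·ΔX + cos λ·ΔY = −(0.634695)·(-503) + (0.772762)·(-613) = -154.45 m.

ΔE = -154 m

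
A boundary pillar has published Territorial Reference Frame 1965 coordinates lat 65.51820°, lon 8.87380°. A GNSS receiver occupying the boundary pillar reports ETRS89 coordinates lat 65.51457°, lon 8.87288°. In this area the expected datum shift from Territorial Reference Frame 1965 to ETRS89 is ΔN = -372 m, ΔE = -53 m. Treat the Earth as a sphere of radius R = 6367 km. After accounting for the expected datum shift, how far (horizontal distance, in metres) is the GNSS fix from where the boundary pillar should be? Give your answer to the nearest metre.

33 m

Observed coordinate differences: Δφ = -0.00363°, Δλ = -0.00092°.
Converting to metres (1° lat = 111125 m, cos φ = 0.414404): observed ΔN = -403.4 m, observed ΔE = -42.4 m.
Subtracting the expected shift leaves a residual of -403.4 − (-372) = -31.4 m north and -42.4 − (-53) = 10.6 m east.
Residual distance = √((-31.4)² + 10.6²) = 33.1 m.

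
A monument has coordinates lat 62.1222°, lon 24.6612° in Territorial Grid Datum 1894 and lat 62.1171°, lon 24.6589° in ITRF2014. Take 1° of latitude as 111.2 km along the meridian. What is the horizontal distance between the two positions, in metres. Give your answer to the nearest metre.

580 m

Δφ = 62.1171° − 62.1222° = -0.0051°; Δλ = 24.6589° − 24.6612° = -0.0023°.
ΔN = Δφ × 111200 = -567.1 m; ΔE = Δλ × 111200 × cos(62.1222°) = -0.0023 × 111200 × 0.467587 = -119.6 m.
Distance = √(ΔE² + ΔN²) = √((-119.6)² + (-567.1)²) = 579.6 m.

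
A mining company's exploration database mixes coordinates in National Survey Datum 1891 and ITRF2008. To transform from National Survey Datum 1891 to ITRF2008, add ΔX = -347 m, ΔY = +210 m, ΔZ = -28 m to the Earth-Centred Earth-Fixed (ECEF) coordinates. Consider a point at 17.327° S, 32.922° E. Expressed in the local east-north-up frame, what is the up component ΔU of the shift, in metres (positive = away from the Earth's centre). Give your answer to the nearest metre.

At φ = -17.327°, λ = 32.922°: sin φ = -0.297825, cos φ = 0.954621, sin λ = 0.543497, cos λ = 0.839411.
ΔU = cos φ cos λ·ΔX + cos φ sin λ·ΔY + sin φ·ΔZ = (0.954621)(0.839411)(-347) + (0.954621)(0.543497)(210) + (-0.297825)(-28) = -160.76 m.

ΔU = -161 m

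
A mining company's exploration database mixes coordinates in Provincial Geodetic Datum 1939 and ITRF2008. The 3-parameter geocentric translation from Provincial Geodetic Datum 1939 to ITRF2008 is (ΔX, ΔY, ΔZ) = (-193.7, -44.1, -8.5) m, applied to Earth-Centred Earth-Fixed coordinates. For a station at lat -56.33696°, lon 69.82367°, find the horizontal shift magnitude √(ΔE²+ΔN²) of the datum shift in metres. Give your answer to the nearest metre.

At φ = -56.33696°, λ = 69.82367°: sin φ = -0.832312, cos φ = 0.554308, sin λ = 0.938636, cos λ = 0.344910.
ΔE = −sin λ·ΔX + cos λ·ΔY = −(0.938636)·(-193.7) + (0.344910)·(-44.1) = 166.60 m.
ΔN = −sin φ cos λ·ΔX − sin φ sin λ·ΔY + cos φ·ΔZ = −(-0.832312)(0.344910)(-193.7) − (-0.832312)(0.938636)(-44.1) + (0.554308)(-8.5) = -94.77 m.
Horizontal magnitude = √(ΔE² + ΔN²) = √(166.60² + (-94.77)²) = 191.67 m.

192 m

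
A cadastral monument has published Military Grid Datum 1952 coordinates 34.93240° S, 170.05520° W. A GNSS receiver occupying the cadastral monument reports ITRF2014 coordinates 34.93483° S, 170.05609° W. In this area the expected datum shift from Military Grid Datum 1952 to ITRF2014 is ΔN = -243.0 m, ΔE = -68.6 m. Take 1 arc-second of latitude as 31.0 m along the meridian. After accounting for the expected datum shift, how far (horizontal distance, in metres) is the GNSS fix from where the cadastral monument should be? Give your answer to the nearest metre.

Observed coordinate differences: Δφ = -0.00243°, Δλ = -0.00089°.
Converting to metres (1° lat = 111600 m, cos φ = 0.819828): observed ΔN = -271.2 m, observed ΔE = -81.4 m.
Subtracting the expected shift leaves a residual of -271.2 − (-243.0) = -28.2 m north and -81.4 − (-68.6) = -12.8 m east.
Residual distance = √((-28.2)² + (-12.8)²) = 31.0 m.

31 m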